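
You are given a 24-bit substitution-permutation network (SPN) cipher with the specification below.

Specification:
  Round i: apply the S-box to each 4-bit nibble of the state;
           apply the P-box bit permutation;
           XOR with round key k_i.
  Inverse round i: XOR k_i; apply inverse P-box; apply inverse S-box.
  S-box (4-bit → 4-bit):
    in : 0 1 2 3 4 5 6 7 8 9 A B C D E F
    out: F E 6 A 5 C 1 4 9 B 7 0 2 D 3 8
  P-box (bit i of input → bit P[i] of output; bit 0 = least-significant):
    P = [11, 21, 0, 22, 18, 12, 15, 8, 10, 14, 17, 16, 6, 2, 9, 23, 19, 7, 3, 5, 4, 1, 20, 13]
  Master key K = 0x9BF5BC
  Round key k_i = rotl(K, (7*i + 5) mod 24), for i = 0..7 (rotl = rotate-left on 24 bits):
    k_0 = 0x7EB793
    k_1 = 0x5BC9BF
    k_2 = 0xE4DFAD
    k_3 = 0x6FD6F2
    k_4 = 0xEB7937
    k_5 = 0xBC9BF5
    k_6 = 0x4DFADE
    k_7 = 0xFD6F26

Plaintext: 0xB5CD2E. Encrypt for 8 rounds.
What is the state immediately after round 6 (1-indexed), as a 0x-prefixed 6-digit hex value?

s_0 = plaintext = 0xB5CD2E
s_1 = Round(s_0, k_0) = 0x5D2BBF
s_2 = Round(s_1, k_1) = 0x03EB93
s_3 = Round(s_2, k_2) = 0x90EE5B
s_4 = Round(s_3, k_3) = 0x67330C
s_5 = Round(s_4, k_4) = 0x4EA82B
s_6 = Round(s_5, k_5) = 0xA50D21
s_7 = Round(s_6, k_6) = 0xBE6CA1
s_8 = Round(s_7, k_7) = 0x91BFE7

0xA50D21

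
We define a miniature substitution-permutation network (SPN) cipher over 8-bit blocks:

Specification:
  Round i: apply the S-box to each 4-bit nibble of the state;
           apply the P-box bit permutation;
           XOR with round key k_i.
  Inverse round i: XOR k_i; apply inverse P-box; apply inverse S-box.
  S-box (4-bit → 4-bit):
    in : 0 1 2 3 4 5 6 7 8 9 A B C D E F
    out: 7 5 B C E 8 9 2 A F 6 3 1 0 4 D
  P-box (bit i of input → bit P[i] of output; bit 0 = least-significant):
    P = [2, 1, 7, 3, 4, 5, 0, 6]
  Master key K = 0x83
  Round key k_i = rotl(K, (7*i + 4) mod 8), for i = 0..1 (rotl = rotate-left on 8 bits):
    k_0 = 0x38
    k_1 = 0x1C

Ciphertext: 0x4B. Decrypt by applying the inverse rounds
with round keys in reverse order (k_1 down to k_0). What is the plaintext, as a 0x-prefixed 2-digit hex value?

s_0 = ciphertext = 0x4B
s_1 = InvRound(s_0, k_1) = 0xFB
s_2 = InvRound(s_1, k_0) = 0x3A

0x3A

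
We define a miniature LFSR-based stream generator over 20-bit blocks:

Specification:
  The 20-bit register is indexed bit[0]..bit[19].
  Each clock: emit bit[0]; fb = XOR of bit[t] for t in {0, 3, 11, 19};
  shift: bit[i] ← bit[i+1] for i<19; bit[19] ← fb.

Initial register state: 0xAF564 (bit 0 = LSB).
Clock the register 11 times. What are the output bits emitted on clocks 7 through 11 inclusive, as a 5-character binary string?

reg_0 = 0xAF564
clock 1: out=0, reg = 0xD7AB2
clock 2: out=0, reg = 0x6BD59
clock 3: out=1, reg = 0xB5EAC
clock 4: out=0, reg = 0xDAF56
clock 5: out=0, reg = 0x6D7AB
clock 6: out=1, reg = 0x36BD5
clock 7: out=1, reg = 0x1B5EA
clock 8: out=0, reg = 0x8DAF5
clock 9: out=1, reg = 0xC6D7A
clock 10: out=0, reg = 0xE36BD
clock 11: out=1, reg = 0xF1B5E

10101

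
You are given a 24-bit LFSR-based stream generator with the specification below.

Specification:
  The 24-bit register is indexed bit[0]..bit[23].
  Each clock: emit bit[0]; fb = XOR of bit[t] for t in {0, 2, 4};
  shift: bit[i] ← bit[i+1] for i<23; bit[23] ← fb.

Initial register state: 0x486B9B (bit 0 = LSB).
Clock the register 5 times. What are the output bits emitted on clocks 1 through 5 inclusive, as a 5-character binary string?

reg_0 = 0x486B9B
clock 1: out=1, reg = 0x2435CD
clock 2: out=1, reg = 0x121AE6
clock 3: out=0, reg = 0x890D73
clock 4: out=1, reg = 0x4486B9
clock 5: out=1, reg = 0x22435C

11011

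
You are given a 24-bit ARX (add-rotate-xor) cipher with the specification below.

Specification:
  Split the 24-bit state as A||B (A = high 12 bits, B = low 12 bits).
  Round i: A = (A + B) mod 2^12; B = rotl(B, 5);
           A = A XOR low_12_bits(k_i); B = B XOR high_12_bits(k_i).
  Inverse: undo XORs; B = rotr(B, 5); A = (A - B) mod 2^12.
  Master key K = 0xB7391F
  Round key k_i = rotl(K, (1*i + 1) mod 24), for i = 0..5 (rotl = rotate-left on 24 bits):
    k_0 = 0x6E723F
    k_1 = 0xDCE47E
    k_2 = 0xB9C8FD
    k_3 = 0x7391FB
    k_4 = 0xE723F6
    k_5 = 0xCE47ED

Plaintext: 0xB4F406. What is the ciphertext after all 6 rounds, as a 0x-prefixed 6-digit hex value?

0x92B911

s_0 = plaintext = 0xB4F406
s_1 = Round(s_0, k_0) = 0xD6A62F
s_2 = Round(s_1, k_1) = 0x7E7822
s_3 = Round(s_2, k_2) = 0x8F4FCC
s_4 = Round(s_3, k_3) = 0x93BEA6
s_5 = Round(s_4, k_4) = 0x417AAF
s_6 = Round(s_5, k_5) = 0x92B911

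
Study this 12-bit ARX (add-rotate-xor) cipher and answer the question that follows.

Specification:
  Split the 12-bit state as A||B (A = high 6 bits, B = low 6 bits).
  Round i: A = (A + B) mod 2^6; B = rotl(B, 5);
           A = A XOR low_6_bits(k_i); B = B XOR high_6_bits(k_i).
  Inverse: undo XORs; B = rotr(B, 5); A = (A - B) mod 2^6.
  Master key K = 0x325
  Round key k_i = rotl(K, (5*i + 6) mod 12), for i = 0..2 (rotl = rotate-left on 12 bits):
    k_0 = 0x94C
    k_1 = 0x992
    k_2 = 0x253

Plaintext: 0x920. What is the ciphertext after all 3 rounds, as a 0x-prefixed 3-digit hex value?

0x607

s_0 = plaintext = 0x920
s_1 = Round(s_0, k_0) = 0x235
s_2 = Round(s_1, k_1) = 0xBDC
s_3 = Round(s_2, k_2) = 0x607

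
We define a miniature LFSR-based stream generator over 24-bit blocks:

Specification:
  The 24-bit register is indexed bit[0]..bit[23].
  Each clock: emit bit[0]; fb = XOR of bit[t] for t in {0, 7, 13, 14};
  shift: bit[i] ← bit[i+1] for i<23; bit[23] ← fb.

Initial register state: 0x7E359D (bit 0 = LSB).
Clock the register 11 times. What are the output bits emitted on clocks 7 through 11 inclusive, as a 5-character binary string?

reg_0 = 0x7E359D
clock 1: out=1, reg = 0xBF1ACE
clock 2: out=0, reg = 0xDF8D67
clock 3: out=1, reg = 0xEFC6B3
clock 4: out=1, reg = 0xF7E359
clock 5: out=1, reg = 0xFBF1AC
clock 6: out=0, reg = 0xFDF8D6
clock 7: out=0, reg = 0xFEFC6B
clock 8: out=1, reg = 0xFF7E35
clock 9: out=1, reg = 0xFFBF1A
clock 10: out=0, reg = 0xFFDF8D
clock 11: out=1, reg = 0xFFEFC6

01101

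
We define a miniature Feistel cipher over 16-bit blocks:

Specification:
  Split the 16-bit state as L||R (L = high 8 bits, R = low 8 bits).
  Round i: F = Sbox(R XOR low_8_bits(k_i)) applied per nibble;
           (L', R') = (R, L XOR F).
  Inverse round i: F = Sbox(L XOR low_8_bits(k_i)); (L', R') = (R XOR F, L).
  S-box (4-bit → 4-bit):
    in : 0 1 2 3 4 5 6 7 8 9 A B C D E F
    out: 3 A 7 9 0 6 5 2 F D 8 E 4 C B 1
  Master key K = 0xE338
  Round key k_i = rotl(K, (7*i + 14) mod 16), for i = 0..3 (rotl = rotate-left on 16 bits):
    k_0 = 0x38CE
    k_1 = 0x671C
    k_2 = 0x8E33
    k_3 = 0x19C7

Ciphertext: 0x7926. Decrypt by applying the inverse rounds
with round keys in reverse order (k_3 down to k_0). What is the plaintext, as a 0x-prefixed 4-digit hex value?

s_0 = ciphertext = 0x7926
s_1 = InvRound(s_0, k_3) = 0xCD79
s_2 = InvRound(s_1, k_2) = 0x62CD
s_3 = InvRound(s_2, k_1) = 0xE662
s_4 = InvRound(s_3, k_0) = 0x1DE6

0x1DE6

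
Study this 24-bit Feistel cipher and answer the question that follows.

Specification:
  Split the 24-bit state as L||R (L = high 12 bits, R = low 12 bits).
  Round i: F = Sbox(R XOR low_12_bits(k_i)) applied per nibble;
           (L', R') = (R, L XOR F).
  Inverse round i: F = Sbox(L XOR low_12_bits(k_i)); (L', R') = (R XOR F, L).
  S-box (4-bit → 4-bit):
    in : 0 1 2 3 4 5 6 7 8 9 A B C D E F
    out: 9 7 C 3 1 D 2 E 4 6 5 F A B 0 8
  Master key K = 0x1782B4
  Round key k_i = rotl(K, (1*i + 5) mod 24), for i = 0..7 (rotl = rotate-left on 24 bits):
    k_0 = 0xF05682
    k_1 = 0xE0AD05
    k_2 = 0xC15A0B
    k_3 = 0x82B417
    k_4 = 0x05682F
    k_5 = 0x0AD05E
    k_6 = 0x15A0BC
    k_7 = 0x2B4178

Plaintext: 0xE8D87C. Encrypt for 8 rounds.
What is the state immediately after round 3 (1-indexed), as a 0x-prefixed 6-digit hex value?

0xBE890E

s_0 = plaintext = 0xE8D87C
s_1 = Round(s_0, k_0) = 0x87CE0D
s_2 = Round(s_1, k_1) = 0xE0DBE8
s_3 = Round(s_2, k_2) = 0xBE890E
s_4 = Round(s_3, k_3) = 0x90E09E
s_5 = Round(s_4, k_4) = 0x09EDF9
s_6 = Round(s_5, k_5) = 0xDF9BC0
s_7 = Round(s_6, k_6) = 0xBC0213
s_8 = Round(s_7, k_7) = 0x2138EF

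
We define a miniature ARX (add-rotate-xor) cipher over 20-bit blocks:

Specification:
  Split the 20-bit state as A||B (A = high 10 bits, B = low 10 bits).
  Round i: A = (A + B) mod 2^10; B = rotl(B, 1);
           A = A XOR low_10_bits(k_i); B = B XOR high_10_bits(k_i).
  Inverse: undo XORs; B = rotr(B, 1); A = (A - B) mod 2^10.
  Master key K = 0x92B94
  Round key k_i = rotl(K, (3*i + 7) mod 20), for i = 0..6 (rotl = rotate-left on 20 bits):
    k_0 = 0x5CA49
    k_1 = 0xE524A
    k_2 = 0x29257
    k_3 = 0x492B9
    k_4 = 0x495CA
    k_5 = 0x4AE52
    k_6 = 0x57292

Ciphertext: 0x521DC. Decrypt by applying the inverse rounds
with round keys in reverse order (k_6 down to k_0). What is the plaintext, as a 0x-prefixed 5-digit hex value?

s_0 = ciphertext = 0x521DC
s_1 = InvRound(s_0, k_6) = 0xE6840
s_2 = InvRound(s_1, k_5) = 0xC4EB5
s_3 = InvRound(s_2, k_4) = 0x445C8
s_4 = InvRound(s_3, k_3) = 0xCC876
s_5 = InvRound(s_4, k_2) = 0x3F069
s_6 = InvRound(s_5, k_1) = 0xAE3FE
s_7 = InvRound(s_6, k_0) = 0xEAD46

0xEAD46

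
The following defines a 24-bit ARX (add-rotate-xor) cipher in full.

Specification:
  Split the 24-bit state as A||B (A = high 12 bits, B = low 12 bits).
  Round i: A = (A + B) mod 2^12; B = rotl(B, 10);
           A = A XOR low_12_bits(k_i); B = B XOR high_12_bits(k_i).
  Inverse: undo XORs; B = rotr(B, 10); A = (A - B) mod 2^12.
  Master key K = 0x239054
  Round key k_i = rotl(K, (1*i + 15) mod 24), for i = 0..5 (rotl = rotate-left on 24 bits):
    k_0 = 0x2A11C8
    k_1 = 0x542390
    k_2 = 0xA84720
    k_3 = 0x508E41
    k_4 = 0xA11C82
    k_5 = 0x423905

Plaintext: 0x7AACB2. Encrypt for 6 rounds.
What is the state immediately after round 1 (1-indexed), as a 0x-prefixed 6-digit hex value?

0x59498D

s_0 = plaintext = 0x7AACB2
s_1 = Round(s_0, k_0) = 0x59498D
s_2 = Round(s_1, k_1) = 0xCB1321
s_3 = Round(s_2, k_2) = 0x8F2E4C
s_4 = Round(s_3, k_3) = 0x97F69B
s_5 = Round(s_4, k_4) = 0xC987B7
s_6 = Round(s_5, k_5) = 0xD4A9CE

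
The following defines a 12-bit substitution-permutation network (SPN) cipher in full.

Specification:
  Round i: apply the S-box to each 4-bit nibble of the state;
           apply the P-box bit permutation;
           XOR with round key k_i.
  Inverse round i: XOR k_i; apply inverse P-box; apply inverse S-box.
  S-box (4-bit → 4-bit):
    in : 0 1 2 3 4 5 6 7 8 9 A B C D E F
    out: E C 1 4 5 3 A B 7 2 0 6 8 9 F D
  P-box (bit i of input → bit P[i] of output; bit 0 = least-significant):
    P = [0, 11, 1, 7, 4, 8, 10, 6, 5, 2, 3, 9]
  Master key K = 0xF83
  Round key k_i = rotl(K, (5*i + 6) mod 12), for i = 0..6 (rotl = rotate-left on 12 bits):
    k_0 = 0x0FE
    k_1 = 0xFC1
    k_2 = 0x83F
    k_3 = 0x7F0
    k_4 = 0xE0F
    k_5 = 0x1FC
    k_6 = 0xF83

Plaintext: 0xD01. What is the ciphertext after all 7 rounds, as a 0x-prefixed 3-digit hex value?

s_0 = plaintext = 0xD01
s_1 = Round(s_0, k_0) = 0x71C
s_2 = Round(s_1, k_1) = 0x925
s_3 = Round(s_2, k_2) = 0x02A
s_4 = Round(s_3, k_3) = 0x5EC
s_5 = Round(s_4, k_4) = 0xBFB
s_6 = Round(s_5, k_5) = 0xDA2
s_7 = Round(s_6, k_6) = 0xDA2

0xDA2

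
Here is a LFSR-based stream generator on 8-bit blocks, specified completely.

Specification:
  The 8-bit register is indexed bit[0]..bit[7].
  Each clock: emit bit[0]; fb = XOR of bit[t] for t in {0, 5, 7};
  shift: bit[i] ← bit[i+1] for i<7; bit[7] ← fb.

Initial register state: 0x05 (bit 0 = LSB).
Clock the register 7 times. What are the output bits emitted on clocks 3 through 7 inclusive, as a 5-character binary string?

10000

reg_0 = 0x05
clock 1: out=1, reg = 0x82
clock 2: out=0, reg = 0xC1
clock 3: out=1, reg = 0x60
clock 4: out=0, reg = 0xB0
clock 5: out=0, reg = 0x58
clock 6: out=0, reg = 0x2C
clock 7: out=0, reg = 0x96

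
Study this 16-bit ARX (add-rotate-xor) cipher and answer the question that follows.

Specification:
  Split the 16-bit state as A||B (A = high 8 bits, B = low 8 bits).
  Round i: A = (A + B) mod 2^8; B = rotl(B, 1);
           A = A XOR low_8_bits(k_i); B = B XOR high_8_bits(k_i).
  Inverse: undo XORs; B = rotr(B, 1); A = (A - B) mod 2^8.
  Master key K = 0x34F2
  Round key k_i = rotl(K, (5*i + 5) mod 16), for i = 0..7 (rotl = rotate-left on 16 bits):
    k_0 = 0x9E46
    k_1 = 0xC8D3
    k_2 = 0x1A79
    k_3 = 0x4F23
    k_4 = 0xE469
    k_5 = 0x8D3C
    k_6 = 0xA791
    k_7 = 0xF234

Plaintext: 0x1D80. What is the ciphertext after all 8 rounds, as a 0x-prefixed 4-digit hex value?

0x3CE6

s_0 = plaintext = 0x1D80
s_1 = Round(s_0, k_0) = 0xDB9F
s_2 = Round(s_1, k_1) = 0xA9F7
s_3 = Round(s_2, k_2) = 0xD9F5
s_4 = Round(s_3, k_3) = 0xEDA4
s_5 = Round(s_4, k_4) = 0xF8AD
s_6 = Round(s_5, k_5) = 0x99D6
s_7 = Round(s_6, k_6) = 0xFE0A
s_8 = Round(s_7, k_7) = 0x3CE6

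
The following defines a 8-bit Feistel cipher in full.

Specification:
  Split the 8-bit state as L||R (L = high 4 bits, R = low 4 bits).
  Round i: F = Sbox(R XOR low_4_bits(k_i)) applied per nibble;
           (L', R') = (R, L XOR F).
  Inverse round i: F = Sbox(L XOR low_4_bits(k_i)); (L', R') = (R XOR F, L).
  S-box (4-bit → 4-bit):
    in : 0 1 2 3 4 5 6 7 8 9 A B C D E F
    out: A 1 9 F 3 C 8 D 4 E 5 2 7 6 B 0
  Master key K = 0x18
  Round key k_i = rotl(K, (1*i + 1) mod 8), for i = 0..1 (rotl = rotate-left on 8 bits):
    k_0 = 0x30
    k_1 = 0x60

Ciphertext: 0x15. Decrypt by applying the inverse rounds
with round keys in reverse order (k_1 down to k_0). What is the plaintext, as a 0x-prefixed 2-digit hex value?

s_0 = ciphertext = 0x15
s_1 = InvRound(s_0, k_1) = 0x41
s_2 = InvRound(s_1, k_0) = 0x24

0x24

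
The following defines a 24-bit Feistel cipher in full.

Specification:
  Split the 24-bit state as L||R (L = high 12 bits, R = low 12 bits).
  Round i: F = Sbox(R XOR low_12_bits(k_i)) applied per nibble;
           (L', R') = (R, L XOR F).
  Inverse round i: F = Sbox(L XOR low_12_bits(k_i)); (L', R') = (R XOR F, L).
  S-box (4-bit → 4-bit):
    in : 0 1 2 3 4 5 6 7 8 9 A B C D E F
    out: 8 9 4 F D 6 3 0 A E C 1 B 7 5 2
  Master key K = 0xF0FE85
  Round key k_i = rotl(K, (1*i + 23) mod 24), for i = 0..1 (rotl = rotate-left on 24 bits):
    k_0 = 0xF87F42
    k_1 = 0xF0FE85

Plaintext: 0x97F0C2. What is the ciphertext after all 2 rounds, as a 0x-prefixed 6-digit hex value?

0xBD76A6

s_0 = plaintext = 0x97F0C2
s_1 = Round(s_0, k_0) = 0x0C2BD7
s_2 = Round(s_1, k_1) = 0xBD76A6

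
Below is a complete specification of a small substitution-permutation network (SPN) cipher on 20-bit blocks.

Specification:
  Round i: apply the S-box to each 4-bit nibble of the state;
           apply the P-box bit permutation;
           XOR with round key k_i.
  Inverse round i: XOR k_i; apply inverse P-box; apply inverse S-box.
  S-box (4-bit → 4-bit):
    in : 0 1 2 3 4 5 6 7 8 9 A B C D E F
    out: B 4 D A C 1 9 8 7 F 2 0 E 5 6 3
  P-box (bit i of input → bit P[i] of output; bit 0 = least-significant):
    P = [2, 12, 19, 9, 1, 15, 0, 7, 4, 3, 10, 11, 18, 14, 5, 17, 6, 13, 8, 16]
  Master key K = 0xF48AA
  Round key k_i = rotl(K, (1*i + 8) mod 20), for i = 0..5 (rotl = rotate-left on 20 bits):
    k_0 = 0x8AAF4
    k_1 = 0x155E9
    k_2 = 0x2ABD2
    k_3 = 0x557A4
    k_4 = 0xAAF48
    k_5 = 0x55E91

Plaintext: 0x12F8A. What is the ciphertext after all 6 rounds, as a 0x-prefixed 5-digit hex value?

0x2E2FF

s_0 = plaintext = 0x12F8A
s_1 = Round(s_0, k_0) = 0xE3BCF
s_2 = Round(s_1, k_1) = 0x3A46C
s_3 = Round(s_2, k_2) = 0xBD550
s_4 = Round(s_3, k_3) = 0x14592
s_5 = Round(s_4, k_4) = 0x02CFF
s_6 = Round(s_5, k_5) = 0x2E2FF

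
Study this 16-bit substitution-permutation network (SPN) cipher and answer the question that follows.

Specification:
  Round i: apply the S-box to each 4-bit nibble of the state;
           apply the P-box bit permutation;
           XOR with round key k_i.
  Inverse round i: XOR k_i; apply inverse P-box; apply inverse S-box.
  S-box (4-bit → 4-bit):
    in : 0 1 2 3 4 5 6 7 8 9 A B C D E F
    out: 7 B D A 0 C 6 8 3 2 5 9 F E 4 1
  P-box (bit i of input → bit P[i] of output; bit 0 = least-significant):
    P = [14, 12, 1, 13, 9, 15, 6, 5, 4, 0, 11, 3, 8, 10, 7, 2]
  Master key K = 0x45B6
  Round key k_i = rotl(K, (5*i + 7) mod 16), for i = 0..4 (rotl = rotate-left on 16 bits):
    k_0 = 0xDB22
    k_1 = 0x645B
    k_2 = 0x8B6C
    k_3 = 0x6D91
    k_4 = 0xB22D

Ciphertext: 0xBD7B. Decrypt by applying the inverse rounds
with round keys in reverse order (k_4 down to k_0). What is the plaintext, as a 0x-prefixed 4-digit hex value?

s_0 = ciphertext = 0xBD7B
s_1 = InvRound(s_0, k_4) = 0x1AAE
s_2 = InvRound(s_1, k_3) = 0x11BC
s_3 = InvRound(s_2, k_2) = 0xEA09
s_4 = InvRound(s_3, k_1) = 0x9A0E
s_5 = InvRound(s_4, k_0) = 0xB77F

0xB77F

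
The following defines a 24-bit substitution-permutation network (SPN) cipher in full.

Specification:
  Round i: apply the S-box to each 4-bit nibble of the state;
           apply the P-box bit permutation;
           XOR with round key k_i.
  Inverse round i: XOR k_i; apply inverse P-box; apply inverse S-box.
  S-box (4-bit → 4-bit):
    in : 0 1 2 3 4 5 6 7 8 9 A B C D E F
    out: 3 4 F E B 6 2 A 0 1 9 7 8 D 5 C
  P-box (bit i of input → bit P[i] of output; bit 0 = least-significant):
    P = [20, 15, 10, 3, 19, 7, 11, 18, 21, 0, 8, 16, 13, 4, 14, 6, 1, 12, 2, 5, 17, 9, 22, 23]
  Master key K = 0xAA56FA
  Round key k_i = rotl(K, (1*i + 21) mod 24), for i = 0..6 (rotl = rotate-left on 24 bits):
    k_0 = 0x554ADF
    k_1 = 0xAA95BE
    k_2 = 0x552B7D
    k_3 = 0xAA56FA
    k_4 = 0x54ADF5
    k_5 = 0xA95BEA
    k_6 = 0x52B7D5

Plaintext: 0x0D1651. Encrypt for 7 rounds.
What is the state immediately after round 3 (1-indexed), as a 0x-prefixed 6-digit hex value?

0xDC0F90

s_0 = plaintext = 0x0D1651
s_1 = Round(s_0, k_0) = 0x570478
s_2 = Round(s_1, k_1) = 0xCFA70F
s_3 = Round(s_2, k_2) = 0xDC0F90
s_4 = Round(s_3, k_3) = 0x71F7CA
s_5 = Round(s_4, k_4) = 0xC1EFB8
s_6 = Round(s_5, k_5) = 0x20326E
s_7 = Round(s_6, k_6) = 0xA1E006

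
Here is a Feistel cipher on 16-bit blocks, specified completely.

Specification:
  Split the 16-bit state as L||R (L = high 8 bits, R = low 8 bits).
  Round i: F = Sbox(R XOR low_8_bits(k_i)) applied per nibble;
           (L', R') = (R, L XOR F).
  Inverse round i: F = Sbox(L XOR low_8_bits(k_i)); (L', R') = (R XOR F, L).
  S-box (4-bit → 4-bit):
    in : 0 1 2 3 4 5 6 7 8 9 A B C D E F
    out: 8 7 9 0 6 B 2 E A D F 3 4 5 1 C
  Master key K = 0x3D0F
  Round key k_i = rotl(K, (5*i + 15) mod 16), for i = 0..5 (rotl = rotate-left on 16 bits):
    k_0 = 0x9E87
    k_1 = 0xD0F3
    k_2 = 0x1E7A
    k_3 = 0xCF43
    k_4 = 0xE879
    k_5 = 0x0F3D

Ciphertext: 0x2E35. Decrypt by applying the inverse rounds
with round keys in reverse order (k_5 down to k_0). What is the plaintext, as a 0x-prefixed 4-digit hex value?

s_0 = ciphertext = 0x2E35
s_1 = InvRound(s_0, k_5) = 0x452E
s_2 = InvRound(s_1, k_4) = 0x2A45
s_3 = InvRound(s_2, k_3) = 0x682A
s_4 = InvRound(s_3, k_2) = 0x5368
s_5 = InvRound(s_4, k_1) = 0x9053
s_6 = InvRound(s_5, k_0) = 0x2D90

0x2D90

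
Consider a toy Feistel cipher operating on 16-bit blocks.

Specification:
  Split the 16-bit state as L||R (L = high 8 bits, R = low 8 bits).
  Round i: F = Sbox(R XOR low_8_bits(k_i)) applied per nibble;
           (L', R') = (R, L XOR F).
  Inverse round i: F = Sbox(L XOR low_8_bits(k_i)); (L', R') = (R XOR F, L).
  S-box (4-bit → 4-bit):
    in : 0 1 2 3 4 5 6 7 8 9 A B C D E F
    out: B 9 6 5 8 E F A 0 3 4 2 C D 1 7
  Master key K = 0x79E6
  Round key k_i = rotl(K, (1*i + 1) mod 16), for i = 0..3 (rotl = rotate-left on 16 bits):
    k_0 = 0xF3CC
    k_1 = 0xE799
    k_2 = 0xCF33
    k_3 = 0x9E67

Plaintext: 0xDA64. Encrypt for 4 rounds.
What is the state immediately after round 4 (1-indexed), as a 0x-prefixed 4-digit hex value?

s_0 = plaintext = 0xDA64
s_1 = Round(s_0, k_0) = 0x649A
s_2 = Round(s_1, k_1) = 0x9AD1
s_3 = Round(s_2, k_2) = 0xD18C
s_4 = Round(s_3, k_3) = 0x8CC3

0x8CC3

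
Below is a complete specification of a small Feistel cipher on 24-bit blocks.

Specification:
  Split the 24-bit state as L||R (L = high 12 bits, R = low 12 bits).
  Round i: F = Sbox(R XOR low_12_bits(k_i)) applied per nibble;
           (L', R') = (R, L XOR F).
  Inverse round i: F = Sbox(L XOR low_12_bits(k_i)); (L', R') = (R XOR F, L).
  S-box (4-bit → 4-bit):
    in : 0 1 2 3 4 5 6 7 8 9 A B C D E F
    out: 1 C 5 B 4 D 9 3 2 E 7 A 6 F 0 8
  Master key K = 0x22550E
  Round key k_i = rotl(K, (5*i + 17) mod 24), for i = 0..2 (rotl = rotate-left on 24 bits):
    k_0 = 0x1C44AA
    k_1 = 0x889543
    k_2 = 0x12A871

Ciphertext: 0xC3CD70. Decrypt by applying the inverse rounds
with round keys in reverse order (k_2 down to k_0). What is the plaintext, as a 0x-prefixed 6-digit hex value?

0x94EA0A

s_0 = ciphertext = 0xC3CD70
s_1 = InvRound(s_0, k_2) = 0x93FC3C
s_2 = InvRound(s_1, k_1) = 0xA0A93F
s_3 = InvRound(s_2, k_0) = 0x94EA0A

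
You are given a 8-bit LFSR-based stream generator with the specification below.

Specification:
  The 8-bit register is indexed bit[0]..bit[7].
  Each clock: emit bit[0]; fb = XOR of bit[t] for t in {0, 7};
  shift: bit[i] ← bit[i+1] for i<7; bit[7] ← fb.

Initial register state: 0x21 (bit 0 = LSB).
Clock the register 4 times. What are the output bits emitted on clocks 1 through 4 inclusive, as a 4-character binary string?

1000

reg_0 = 0x21
clock 1: out=1, reg = 0x90
clock 2: out=0, reg = 0xC8
clock 3: out=0, reg = 0xE4
clock 4: out=0, reg = 0xF2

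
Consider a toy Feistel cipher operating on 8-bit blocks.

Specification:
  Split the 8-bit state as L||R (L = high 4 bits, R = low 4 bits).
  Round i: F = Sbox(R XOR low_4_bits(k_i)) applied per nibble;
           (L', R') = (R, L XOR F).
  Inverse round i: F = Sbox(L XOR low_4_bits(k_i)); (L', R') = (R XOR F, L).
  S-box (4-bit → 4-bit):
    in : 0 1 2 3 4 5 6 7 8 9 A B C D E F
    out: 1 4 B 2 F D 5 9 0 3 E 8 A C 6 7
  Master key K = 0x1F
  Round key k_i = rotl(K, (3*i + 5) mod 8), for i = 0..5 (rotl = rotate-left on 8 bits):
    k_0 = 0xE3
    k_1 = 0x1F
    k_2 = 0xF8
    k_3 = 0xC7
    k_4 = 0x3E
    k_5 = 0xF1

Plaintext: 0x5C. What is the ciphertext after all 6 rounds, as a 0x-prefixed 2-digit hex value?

s_0 = plaintext = 0x5C
s_1 = Round(s_0, k_0) = 0xC2
s_2 = Round(s_1, k_1) = 0x20
s_3 = Round(s_2, k_2) = 0x02
s_4 = Round(s_3, k_3) = 0x2D
s_5 = Round(s_4, k_4) = 0xD0
s_6 = Round(s_5, k_5) = 0x09

0x09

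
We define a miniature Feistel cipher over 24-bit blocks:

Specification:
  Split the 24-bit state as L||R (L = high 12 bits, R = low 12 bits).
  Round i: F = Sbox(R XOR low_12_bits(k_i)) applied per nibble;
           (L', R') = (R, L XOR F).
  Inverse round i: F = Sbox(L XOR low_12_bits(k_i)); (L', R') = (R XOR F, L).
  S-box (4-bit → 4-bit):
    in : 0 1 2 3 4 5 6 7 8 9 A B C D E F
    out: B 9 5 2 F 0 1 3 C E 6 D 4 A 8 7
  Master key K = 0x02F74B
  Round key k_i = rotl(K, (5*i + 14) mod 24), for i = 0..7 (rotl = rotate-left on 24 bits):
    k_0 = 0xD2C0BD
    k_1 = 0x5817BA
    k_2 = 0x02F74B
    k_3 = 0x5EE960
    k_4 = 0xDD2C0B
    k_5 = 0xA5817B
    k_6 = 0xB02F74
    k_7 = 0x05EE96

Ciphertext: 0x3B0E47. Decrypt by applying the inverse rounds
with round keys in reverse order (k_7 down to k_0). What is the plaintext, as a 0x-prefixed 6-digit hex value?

s_0 = ciphertext = 0x3B0E47
s_1 = InvRound(s_0, k_7) = 0x4163B0
s_2 = InvRound(s_1, k_6) = 0xEA5416
s_3 = InvRound(s_2, k_5) = 0x3BEEA5
s_4 = InvRound(s_3, k_4) = 0x9753BE
s_5 = InvRound(s_4, k_3) = 0x82E975
s_6 = InvRound(s_5, k_2) = 0xE6582E
s_7 = InvRound(s_6, k_1) = 0x689E65
s_8 = InvRound(s_7, k_0) = 0xF4A689

0xF4A689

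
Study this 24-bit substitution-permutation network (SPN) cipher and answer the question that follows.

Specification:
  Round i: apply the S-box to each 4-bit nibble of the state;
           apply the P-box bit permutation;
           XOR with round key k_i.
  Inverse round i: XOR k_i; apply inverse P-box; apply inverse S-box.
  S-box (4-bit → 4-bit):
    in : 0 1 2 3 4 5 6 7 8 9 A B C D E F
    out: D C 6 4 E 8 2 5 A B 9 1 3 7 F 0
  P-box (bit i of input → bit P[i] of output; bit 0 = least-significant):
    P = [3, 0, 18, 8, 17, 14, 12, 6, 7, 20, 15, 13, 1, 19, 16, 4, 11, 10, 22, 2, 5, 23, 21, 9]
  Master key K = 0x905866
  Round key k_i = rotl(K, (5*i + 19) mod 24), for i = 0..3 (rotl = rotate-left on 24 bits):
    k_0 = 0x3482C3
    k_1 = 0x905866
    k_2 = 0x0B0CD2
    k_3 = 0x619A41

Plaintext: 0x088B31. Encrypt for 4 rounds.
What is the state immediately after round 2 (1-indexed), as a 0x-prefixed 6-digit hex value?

0xBE6E78

s_0 = plaintext = 0x088B31
s_1 = Round(s_0, k_0) = 0x189577
s_2 = Round(s_1, k_1) = 0xBE6E78
s_3 = Round(s_2, k_2) = 0x51B177
s_4 = Round(s_3, k_3) = 0x27284F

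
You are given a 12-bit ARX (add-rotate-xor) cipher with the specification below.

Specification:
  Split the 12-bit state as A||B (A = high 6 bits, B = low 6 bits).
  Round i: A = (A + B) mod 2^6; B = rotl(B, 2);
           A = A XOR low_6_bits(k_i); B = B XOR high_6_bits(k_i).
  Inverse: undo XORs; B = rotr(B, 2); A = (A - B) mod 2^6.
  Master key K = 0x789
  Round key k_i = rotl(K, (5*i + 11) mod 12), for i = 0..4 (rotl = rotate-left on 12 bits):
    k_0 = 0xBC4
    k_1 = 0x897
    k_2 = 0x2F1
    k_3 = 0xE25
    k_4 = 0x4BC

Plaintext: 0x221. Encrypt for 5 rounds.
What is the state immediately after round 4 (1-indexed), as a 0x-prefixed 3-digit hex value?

0xA95

s_0 = plaintext = 0x221
s_1 = Round(s_0, k_0) = 0xB69
s_2 = Round(s_1, k_1) = 0x044
s_3 = Round(s_2, k_2) = 0xD1B
s_4 = Round(s_3, k_3) = 0xA95
s_5 = Round(s_4, k_4) = 0x0C7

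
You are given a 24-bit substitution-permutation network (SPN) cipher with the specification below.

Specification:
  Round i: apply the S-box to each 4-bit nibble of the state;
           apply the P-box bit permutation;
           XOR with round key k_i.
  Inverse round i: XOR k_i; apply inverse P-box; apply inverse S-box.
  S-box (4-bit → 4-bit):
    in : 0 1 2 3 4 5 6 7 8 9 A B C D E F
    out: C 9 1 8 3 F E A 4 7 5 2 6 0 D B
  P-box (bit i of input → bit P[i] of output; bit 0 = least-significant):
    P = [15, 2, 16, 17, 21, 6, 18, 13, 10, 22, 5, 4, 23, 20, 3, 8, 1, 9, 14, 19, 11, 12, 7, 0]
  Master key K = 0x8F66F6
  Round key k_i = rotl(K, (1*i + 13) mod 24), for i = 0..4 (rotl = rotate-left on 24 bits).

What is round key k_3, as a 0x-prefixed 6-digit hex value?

0xF68F66

K = 0x8F66F6
k_0 = rotl(K, (1*0+13) mod 24) = rotl(K, 13) = 0xDED1EC
k_1 = rotl(K, (1*1+13) mod 24) = rotl(K, 14) = 0xBDA3D9
k_2 = rotl(K, (1*2+13) mod 24) = rotl(K, 15) = 0x7B47B3
k_3 = rotl(K, (1*3+13) mod 24) = rotl(K, 16) = 0xF68F66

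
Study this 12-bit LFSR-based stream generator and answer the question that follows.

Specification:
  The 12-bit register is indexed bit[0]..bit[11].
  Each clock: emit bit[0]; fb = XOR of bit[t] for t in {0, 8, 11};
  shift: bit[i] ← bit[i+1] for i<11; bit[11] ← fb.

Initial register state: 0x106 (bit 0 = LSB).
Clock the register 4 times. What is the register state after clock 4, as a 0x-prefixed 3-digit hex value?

reg_0 = 0x106
clock 1: out=0, reg = 0x883
clock 2: out=1, reg = 0x441
clock 3: out=1, reg = 0xA20
clock 4: out=0, reg = 0xD10

0xD10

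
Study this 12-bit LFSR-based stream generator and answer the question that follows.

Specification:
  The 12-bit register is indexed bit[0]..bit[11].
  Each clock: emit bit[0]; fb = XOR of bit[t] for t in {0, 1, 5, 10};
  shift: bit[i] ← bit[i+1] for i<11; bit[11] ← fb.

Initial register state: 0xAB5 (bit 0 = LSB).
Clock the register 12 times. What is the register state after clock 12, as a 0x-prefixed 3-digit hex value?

0x0D8

reg_0 = 0xAB5
clock 1: out=1, reg = 0x55A
clock 2: out=0, reg = 0x2AD
clock 3: out=1, reg = 0x156
clock 4: out=0, reg = 0x8AB
clock 5: out=1, reg = 0xC55
clock 6: out=1, reg = 0x62A
clock 7: out=0, reg = 0xB15
clock 8: out=1, reg = 0xD8A
clock 9: out=0, reg = 0x6C5
clock 10: out=1, reg = 0x362
clock 11: out=0, reg = 0x1B1
clock 12: out=1, reg = 0x0D8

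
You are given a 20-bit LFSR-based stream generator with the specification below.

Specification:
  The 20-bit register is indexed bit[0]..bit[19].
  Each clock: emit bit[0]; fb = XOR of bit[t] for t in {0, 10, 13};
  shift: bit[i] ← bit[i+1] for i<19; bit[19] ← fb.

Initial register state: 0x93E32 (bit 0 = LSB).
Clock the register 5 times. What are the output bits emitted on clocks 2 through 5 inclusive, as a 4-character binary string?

1001

reg_0 = 0x93E32
clock 1: out=0, reg = 0x49F19
clock 2: out=1, reg = 0x24F8C
clock 3: out=0, reg = 0x927C6
clock 4: out=0, reg = 0x493E3
clock 5: out=1, reg = 0xA49F1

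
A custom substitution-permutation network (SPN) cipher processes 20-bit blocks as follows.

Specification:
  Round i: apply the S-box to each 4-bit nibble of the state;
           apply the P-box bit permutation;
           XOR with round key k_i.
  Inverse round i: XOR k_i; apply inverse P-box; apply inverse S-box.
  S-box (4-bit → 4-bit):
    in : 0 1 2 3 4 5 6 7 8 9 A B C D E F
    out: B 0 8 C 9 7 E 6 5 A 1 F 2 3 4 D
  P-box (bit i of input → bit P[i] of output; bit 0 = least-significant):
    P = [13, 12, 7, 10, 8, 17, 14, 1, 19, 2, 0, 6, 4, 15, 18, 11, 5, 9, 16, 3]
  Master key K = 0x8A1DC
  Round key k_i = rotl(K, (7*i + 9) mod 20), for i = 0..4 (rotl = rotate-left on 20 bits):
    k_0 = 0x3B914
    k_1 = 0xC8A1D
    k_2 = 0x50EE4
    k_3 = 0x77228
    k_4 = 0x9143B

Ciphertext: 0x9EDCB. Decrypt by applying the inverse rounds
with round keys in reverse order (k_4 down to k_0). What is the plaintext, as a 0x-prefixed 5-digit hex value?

s_0 = ciphertext = 0x9EDCB
s_1 = InvRound(s_0, k_4) = 0xA0285
s_2 = InvRound(s_1, k_3) = 0xFE5E5
s_3 = InvRound(s_2, k_2) = 0xC985A
s_4 = InvRound(s_3, k_1) = 0xC162C
s_5 = InvRound(s_4, k_0) = 0xBBAD4

0xBBAD4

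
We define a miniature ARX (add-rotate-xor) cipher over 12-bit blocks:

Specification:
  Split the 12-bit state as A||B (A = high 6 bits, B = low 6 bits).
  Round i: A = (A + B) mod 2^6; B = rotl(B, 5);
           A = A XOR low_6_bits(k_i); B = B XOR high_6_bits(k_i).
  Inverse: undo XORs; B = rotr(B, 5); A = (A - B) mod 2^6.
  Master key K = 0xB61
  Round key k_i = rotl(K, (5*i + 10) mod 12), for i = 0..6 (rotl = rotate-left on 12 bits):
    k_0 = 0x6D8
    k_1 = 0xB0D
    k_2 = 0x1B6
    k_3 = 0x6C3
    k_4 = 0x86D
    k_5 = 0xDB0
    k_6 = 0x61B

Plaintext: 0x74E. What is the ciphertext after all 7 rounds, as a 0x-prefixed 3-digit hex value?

s_0 = plaintext = 0x74E
s_1 = Round(s_0, k_0) = 0xCDC
s_2 = Round(s_1, k_1) = 0x0A2
s_3 = Round(s_2, k_2) = 0x497
s_4 = Round(s_3, k_3) = 0xAB0
s_5 = Round(s_4, k_4) = 0xDF9
s_6 = Round(s_5, k_5) = 0x00A
s_7 = Round(s_6, k_6) = 0x45D

0x45D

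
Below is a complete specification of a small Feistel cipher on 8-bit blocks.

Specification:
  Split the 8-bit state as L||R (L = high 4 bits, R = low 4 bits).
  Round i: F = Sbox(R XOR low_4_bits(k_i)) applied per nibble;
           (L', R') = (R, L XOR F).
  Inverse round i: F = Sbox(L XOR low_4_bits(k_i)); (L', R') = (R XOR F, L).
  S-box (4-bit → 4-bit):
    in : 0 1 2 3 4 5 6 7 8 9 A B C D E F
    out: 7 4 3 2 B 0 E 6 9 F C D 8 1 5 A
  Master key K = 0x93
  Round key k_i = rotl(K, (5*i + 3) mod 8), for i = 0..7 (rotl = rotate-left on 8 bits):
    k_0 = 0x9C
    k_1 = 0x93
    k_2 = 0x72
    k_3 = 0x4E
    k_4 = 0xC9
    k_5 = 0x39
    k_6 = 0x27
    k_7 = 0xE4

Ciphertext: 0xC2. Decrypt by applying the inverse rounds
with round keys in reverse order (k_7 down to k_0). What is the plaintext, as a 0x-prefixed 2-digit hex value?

0xF7

s_0 = ciphertext = 0xC2
s_1 = InvRound(s_0, k_7) = 0xBC
s_2 = InvRound(s_1, k_6) = 0x4B
s_3 = InvRound(s_2, k_5) = 0xA4
s_4 = InvRound(s_3, k_4) = 0x6A
s_5 = InvRound(s_4, k_3) = 0x36
s_6 = InvRound(s_5, k_2) = 0x23
s_7 = InvRound(s_6, k_1) = 0x72
s_8 = InvRound(s_7, k_0) = 0xF7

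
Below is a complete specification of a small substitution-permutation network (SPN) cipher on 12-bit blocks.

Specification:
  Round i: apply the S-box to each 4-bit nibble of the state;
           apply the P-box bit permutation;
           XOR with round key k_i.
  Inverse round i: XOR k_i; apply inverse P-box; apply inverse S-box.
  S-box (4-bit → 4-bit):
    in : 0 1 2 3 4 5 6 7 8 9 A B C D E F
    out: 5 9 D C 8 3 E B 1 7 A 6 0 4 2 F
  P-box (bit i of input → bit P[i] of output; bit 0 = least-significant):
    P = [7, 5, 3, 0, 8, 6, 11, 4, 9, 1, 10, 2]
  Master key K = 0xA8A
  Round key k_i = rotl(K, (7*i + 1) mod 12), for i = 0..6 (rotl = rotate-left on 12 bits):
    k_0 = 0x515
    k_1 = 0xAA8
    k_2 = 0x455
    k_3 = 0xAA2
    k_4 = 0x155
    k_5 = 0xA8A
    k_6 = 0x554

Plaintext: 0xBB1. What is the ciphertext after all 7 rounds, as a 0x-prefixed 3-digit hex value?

s_0 = plaintext = 0xBB1
s_1 = Round(s_0, k_0) = 0x9D6
s_2 = Round(s_1, k_1) = 0x483
s_3 = Round(s_2, k_2) = 0x558
s_4 = Round(s_3, k_3) = 0x960
s_5 = Round(s_4, k_4) = 0xF8F
s_6 = Round(s_5, k_5) = 0xD25
s_7 = Round(s_6, k_6) = 0x8E4

0x8E4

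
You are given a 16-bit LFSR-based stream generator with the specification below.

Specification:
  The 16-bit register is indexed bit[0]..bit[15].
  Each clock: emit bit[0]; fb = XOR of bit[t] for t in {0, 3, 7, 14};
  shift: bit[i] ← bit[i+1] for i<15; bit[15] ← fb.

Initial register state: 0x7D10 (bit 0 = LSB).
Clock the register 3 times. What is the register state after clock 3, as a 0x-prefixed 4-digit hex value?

0xAFA2

reg_0 = 0x7D10
clock 1: out=0, reg = 0xBE88
clock 2: out=0, reg = 0x5F44
clock 3: out=0, reg = 0xAFA2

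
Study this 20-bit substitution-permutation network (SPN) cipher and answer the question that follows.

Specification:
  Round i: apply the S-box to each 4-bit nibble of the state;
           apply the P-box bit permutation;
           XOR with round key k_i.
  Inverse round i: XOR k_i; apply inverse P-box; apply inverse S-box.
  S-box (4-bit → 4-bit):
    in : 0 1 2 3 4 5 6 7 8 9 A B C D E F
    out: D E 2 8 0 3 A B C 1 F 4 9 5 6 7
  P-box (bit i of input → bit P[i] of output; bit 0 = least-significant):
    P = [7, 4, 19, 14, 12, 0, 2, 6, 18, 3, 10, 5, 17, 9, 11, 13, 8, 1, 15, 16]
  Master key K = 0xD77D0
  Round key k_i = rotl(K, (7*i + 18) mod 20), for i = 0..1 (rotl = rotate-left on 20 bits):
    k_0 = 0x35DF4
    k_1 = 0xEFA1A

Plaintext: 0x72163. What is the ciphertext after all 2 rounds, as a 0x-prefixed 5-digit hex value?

s_0 = plaintext = 0x72163
s_1 = Round(s_0, k_0) = 0x21A9F
s_2 = Round(s_1, k_1) = 0x2C4A0

0x2C4A0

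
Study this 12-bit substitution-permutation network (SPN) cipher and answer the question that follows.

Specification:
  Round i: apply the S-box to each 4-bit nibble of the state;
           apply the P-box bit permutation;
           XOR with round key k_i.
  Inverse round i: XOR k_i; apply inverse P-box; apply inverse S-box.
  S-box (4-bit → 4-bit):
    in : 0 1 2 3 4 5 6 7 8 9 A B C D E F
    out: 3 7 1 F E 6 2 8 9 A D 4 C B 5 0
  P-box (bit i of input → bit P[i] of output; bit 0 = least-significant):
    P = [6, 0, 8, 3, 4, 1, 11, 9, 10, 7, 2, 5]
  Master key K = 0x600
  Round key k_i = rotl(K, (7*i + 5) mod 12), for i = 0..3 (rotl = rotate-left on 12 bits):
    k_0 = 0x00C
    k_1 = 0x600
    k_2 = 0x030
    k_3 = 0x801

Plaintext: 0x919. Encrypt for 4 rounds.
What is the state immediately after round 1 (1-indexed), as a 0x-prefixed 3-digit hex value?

s_0 = plaintext = 0x919
s_1 = Round(s_0, k_0) = 0x8B7
s_2 = Round(s_1, k_1) = 0xA28
s_3 = Round(s_2, k_2) = 0x44C
s_4 = Round(s_3, k_3) = 0x3AF

0x8B7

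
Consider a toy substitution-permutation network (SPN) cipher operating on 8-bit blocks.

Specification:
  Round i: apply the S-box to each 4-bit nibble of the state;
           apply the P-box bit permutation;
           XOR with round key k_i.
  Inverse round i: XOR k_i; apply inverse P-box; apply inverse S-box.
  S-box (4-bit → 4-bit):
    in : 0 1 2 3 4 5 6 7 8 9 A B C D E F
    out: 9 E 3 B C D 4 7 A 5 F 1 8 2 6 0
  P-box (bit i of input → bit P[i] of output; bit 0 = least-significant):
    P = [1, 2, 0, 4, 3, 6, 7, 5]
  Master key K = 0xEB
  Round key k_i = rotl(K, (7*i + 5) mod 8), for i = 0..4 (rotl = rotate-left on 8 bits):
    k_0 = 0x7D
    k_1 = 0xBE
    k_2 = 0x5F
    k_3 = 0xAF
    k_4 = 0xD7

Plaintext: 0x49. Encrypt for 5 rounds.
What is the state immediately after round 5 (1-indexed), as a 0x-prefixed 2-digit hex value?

0xE9

s_0 = plaintext = 0x49
s_1 = Round(s_0, k_0) = 0xDE
s_2 = Round(s_1, k_1) = 0xFB
s_3 = Round(s_2, k_2) = 0x5D
s_4 = Round(s_3, k_3) = 0x03
s_5 = Round(s_4, k_4) = 0xE9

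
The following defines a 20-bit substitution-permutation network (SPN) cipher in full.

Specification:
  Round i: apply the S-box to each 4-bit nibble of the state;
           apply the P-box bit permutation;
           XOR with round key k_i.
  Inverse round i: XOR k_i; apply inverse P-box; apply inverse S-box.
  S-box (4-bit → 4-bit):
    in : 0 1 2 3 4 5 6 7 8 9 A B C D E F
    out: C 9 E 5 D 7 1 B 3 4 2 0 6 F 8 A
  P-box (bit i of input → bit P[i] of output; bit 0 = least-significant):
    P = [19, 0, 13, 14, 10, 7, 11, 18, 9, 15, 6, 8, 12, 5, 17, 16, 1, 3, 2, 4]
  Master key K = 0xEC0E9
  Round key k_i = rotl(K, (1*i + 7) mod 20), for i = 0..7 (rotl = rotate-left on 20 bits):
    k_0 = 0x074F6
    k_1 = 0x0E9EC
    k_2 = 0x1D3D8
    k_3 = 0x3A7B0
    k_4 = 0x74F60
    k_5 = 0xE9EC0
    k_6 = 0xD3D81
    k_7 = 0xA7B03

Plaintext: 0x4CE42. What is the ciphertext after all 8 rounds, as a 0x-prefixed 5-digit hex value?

s_0 = plaintext = 0x4CE42
s_1 = Round(s_0, k_0) = 0x619C1
s_2 = Round(s_1, k_1) = 0x9B12E
s_3 = Round(s_2, k_2) = 0x5985C
s_4 = Round(s_3, k_3) = 0x1093F
s_5 = Round(s_4, k_4) = 0x40333
s_6 = Round(s_5, k_5) = 0x5B096
s_7 = Round(s_6, k_6) = 0x534CF
s_8 = Round(s_7, k_7) = 0x820CC

0x820CC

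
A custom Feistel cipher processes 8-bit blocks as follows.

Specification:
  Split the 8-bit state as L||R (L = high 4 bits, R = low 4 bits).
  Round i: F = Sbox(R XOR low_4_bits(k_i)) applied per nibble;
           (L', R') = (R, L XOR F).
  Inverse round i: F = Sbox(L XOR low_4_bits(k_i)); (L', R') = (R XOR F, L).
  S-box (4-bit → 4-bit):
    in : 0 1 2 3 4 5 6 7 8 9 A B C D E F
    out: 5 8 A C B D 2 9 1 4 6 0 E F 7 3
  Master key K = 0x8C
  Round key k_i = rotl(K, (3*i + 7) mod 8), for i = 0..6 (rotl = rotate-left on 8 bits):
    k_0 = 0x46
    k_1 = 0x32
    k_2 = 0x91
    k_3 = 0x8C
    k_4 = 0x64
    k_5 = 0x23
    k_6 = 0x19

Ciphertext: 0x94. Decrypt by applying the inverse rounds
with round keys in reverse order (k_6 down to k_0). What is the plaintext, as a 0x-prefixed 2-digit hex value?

s_0 = ciphertext = 0x94
s_1 = InvRound(s_0, k_6) = 0x19
s_2 = InvRound(s_1, k_5) = 0x31
s_3 = InvRound(s_2, k_4) = 0x83
s_4 = InvRound(s_3, k_3) = 0x88
s_5 = InvRound(s_4, k_2) = 0xC8
s_6 = InvRound(s_5, k_1) = 0xFC
s_7 = InvRound(s_6, k_0) = 0x8F

0x8F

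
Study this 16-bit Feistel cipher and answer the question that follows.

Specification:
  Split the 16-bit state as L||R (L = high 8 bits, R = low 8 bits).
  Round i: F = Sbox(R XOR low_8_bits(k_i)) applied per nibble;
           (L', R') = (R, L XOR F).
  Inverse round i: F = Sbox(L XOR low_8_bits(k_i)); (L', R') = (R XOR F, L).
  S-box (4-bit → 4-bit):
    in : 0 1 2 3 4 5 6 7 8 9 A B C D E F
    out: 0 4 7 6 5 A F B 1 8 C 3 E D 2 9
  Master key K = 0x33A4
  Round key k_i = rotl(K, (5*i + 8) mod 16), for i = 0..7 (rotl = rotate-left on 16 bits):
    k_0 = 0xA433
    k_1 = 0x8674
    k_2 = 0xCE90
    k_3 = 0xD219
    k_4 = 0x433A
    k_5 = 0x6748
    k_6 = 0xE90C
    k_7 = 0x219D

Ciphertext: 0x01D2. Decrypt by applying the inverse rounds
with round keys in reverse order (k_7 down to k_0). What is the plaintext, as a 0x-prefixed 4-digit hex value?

0x97A7

s_0 = ciphertext = 0x01D2
s_1 = InvRound(s_0, k_7) = 0x5C01
s_2 = InvRound(s_1, k_6) = 0xA15C
s_3 = InvRound(s_2, k_5) = 0x74A1
s_4 = InvRound(s_3, k_4) = 0xF374
s_5 = InvRound(s_4, k_3) = 0x58F3
s_6 = InvRound(s_5, k_2) = 0x1258
s_7 = InvRound(s_6, k_1) = 0xA712
s_8 = InvRound(s_7, k_0) = 0x97A7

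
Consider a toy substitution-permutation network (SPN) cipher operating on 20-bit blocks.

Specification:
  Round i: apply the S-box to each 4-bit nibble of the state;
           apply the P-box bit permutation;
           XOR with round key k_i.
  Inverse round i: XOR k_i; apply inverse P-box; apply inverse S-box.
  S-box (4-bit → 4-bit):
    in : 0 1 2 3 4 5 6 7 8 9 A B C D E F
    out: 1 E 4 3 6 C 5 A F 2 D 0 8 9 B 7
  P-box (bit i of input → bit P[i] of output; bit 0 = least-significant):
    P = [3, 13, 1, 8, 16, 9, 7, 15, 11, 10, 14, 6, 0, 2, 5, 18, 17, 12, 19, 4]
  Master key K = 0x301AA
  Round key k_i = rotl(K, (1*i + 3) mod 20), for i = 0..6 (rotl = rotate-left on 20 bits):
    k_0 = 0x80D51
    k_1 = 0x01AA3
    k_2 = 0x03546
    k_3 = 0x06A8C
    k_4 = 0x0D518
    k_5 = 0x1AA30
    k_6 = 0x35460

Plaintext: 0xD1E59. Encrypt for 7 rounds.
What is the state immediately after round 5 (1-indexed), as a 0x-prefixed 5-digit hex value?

0x73A8B

s_0 = plaintext = 0xD1E59
s_1 = Round(s_0, k_0) = 0xEA1A5
s_2 = Round(s_1, k_1) = 0x7CF50
s_3 = Round(s_2, k_2) = 0x4E9DE
s_4 = Round(s_3, k_3) = 0xDDF81
s_5 = Round(s_4, k_4) = 0x73A8B
s_6 = Round(s_5, k_5) = 0x070E5
s_7 = Round(s_6, k_6) = 0x4DF66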